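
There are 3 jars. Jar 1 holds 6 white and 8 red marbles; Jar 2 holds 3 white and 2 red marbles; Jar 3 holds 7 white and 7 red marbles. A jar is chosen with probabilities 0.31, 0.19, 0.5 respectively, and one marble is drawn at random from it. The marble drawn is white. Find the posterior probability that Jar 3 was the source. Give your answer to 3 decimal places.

Posterior probability ≈ 0.503

P(white|Jar 1) = 0.4286; P(white|Jar 2) = 0.6; P(white|Jar 3) = 0.5.
Prior × likelihood for each source: 0.31·0.4286=0.1329, 0.19·0.6=0.1140, 0.5·0.5=0.2500. Summing gives P(white) = 0.49686.
P(Jar 3 | white) = 0.2500 / 0.49686 = 0.503.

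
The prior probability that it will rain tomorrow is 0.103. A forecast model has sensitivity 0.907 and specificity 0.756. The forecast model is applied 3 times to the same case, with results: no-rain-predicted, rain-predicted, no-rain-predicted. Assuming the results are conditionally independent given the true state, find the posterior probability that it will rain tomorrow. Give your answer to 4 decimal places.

With H the event that it will rain tomorrow, the joint likelihood of the observed sequence is P(data|H) = 0.093·0.907·0.093 = 0.0078446 and P(data|¬H) = 0.756·0.244·0.756 = 0.13945.
Bayes: P(H|data) = 0.103·0.0078446 / (0.103·0.0078446 + 0.897·0.13945) = 0.00080800/0.12590 = 0.0064.

Posterior P(H) ≈ 0.0064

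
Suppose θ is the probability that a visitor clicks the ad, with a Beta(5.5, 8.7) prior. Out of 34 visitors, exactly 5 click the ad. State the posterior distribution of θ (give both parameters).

The binomial likelihood is conjugate to the Beta prior: with 5 successes and 29 failures, the posterior is Beta(5.5+5, 8.7+29) = Beta(10.5, 37.7).

Posterior: Beta(10.5, 37.7)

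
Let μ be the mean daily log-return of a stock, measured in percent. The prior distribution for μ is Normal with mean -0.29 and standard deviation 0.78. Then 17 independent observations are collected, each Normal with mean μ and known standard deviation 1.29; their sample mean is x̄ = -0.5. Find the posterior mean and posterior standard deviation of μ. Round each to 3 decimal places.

Posterior mean ≈ -0.471; posterior SD ≈ 0.290

Prior precision 1/τ₀² = 1/0.78² = 1.64366; data precision n/σ² = 17/1.29² = 10.2157.
Posterior precision = 1.64366 + 10.2157 = 11.8594, giving posterior SD = 1/√11.8594 = 0.290.
Posterior mean = (1.64366·-0.29 + 10.2157·-0.5) / 11.8594 = -0.471.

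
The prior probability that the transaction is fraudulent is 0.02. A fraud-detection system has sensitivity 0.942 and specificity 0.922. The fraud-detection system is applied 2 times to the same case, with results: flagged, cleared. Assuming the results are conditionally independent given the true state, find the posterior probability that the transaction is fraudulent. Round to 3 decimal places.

Let H be the event that the transaction is fraudulent; start with P(H) = 0.02. P('flagged'|H) = 0.942, P('flagged'|¬H) = 0.078.
Update on result 1 ('flagged'): P(H) ← 0.942·0.0200 / (0.942·0.0200 + 0.078·0.9800) = 0.018840/0.095280 = 0.1977.
Update on result 2 ('cleared'): P(H) ← 0.058·0.1977 / (0.058·0.1977 + 0.922·0.8023) = 0.011469/0.75116 = 0.0153.

Posterior P(H) ≈ 0.015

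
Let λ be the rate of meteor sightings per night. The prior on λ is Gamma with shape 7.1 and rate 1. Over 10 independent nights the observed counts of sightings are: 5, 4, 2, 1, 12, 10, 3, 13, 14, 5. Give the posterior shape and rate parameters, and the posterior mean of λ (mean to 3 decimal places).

Total count ∑xᵢ = 69 over n = 10 nights.
Gamma is conjugate to the Poisson likelihood: posterior is Gamma(shape = 7.1+69 = 76.1, rate = 1+10 = 11).
Posterior mean = shape/rate = 76.1/11 = 6.918.

Posterior: Gamma(shape=76.1, rate=11); mean ≈ 6.918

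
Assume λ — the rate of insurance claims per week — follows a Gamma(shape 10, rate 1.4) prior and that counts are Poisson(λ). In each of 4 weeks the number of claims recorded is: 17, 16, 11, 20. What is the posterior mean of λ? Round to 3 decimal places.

Posterior mean ≈ 13.704

Total count ∑xᵢ = 64 over n = 4 weeks.
Gamma is conjugate to the Poisson likelihood: posterior is Gamma(shape = 10+64 = 74, rate = 1.4+4 = 5.4).
E[λ | data] = 74/5.4 = 13.704.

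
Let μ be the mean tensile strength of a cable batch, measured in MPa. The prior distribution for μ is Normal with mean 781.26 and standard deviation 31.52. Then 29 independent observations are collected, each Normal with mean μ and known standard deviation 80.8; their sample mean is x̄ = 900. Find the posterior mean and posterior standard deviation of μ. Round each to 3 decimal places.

With known σ, the Normal prior is conjugate. Weight on the data is w = (n/σ²)/(n/σ² + 1/τ₀²) = 0.00444197/(0.00444197+0.00100653) = 0.81526.
Posterior mean = w·x̄ + (1−w)·μ₀ = 0.81526·900 + 0.18474·781.26 = 878.064. Posterior variance = 1/(0.00444197+0.00100653) = 183.537, so SD = 13.548.

Posterior mean ≈ 878.064; posterior SD ≈ 13.548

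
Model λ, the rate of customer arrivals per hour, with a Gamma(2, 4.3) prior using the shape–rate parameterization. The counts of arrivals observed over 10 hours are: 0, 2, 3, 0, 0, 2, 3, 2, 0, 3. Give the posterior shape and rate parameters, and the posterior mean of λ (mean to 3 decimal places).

Posterior: Gamma(shape=17, rate=14.3); mean ≈ 1.189

The Poisson likelihood adds the total count to the shape and the number of exposure periods to the rate. Here ∑xᵢ = 15 and n = 10, so shape 2→17 and rate 4.3→14.3.
E[λ | data] = 17/14.3 = 1.189.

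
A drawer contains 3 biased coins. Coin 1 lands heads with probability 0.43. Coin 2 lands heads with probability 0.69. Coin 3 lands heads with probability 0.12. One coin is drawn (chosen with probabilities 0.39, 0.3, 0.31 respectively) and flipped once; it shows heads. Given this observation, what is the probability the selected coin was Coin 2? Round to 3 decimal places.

Posterior probability ≈ 0.503

Tabulate prior·likelihood by source: [1] prior 0.39, lik 0.43, product 0.1677; [2] prior 0.3, lik 0.69, product 0.2070; [3] prior 0.31, lik 0.12, product 0.03720.
Normalizing constant = 0.41190; the posterior for Coin 2 is its product over the sum, 0.2070/0.41190 = 0.503.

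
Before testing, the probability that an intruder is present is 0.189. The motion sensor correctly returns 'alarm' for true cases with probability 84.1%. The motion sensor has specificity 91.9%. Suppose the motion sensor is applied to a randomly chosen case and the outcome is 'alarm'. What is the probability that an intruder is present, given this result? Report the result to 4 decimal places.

P(H | E) ≈ 0.7076

Write H for 'an intruder is present'. Prior odds H:¬H = 0.189/0.811 = 0.23305. For the 'alarm' outcome, the likelihood ratio is 0.841/0.081 = 10.383.
Posterior odds = 0.23305 × 10.383 = 2.4196, so P(H|E) = 2.4196/(1+2.4196) = 0.7076.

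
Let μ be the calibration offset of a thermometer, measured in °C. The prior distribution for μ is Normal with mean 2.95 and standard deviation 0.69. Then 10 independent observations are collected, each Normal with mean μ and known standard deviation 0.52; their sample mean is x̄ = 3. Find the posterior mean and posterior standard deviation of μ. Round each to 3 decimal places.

With known σ, the Normal prior is conjugate. Weight on the data is w = (n/σ²)/(n/σ² + 1/τ₀²) = 36.9822/(36.9822+2.10040) = 0.94626.
Posterior mean = w·x̄ + (1−w)·μ₀ = 0.94626·3 + 0.053742·2.95 = 2.997. Posterior variance = 1/(36.9822+2.10040) = 0.0255868, so SD = 0.160.

Posterior mean ≈ 2.997; posterior SD ≈ 0.160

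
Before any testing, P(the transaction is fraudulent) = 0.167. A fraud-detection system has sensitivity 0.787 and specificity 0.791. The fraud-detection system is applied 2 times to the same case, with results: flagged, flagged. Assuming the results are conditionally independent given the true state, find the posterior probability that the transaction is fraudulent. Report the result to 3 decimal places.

With H the event that the transaction is fraudulent, the joint likelihood of the observed sequence is P(data|H) = 0.787·0.787 = 0.61937 and P(data|¬H) = 0.209·0.209 = 0.043681.
Bayes: P(H|data) = 0.167·0.61937 / (0.167·0.61937 + 0.833·0.043681) = 0.10343/0.13982 = 0.7398.

Posterior P(H) ≈ 0.740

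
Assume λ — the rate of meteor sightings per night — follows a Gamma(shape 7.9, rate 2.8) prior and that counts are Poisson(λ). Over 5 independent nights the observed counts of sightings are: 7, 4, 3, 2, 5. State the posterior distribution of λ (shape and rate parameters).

Posterior: Gamma(shape=28.9, rate=7.8)

The Poisson likelihood adds the total count to the shape and the number of exposure periods to the rate. Here ∑xᵢ = 21 and n = 5, so shape 7.9→28.9 and rate 2.8→7.8.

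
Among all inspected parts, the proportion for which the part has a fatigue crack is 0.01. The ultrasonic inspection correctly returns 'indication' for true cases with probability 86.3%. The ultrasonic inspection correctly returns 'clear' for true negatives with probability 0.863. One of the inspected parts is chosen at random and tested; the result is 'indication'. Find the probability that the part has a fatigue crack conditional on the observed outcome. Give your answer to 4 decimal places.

P(H | E) ≈ 0.0598

Let H be the event that the part has a fatigue crack. P(H) = 0.01, so P(¬H) = 0.99. With E the 'indication' result, P(E|H) = 0.863 and P(E|¬H) = 0.137.
P(E) = 0.863·0.01 + 0.137·0.99 = 0.0086300 + 0.13563 = 0.14426.
By Bayes' theorem, P(H|E) = 0.0086300 / 0.14426 = 0.0598.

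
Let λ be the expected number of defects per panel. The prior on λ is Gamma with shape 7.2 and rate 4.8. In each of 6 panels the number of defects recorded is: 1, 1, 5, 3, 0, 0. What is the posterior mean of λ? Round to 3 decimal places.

The Poisson likelihood adds the total count to the shape and the number of exposure periods to the rate. Here ∑xᵢ = 10 and n = 6, so shape 7.2→17.2 and rate 4.8→10.8.
E[λ | data] = 17.2/10.8 = 1.593.

Posterior mean ≈ 1.593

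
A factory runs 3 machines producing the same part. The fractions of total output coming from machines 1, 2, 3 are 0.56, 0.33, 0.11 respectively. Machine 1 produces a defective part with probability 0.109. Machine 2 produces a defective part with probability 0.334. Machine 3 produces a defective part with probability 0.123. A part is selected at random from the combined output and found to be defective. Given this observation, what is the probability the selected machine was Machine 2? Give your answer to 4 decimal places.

Posterior probability ≈ 0.5965

P(defective|M1) = 0.109; P(defective|M2) = 0.334; P(defective|M3) = 0.123.
Prior × likelihood for each source: 0.56·0.109=0.06104, 0.33·0.334=0.1102, 0.11·0.123=0.01353. Summing gives P(defective) = 0.18479.
P(Machine 2 | defective) = 0.1102 / 0.18479 = 0.5965.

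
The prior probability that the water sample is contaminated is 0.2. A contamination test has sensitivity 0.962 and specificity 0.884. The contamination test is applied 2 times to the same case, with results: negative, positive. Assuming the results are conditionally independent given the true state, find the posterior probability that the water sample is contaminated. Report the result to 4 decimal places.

Let H be the event that the water sample is contaminated; start with P(H) = 0.2. P('positive'|H) = 0.962, P('positive'|¬H) = 0.116.
Update on result 1 ('negative'): P(H) ← 0.038·0.2000 / (0.038·0.2000 + 0.884·0.8000) = 0.0076000/0.71480 = 0.0106.
Update on result 2 ('positive'): P(H) ← 0.962·0.0106 / (0.962·0.0106 + 0.116·0.9894) = 0.010228/0.12499 = 0.0818.

Posterior P(H) ≈ 0.0818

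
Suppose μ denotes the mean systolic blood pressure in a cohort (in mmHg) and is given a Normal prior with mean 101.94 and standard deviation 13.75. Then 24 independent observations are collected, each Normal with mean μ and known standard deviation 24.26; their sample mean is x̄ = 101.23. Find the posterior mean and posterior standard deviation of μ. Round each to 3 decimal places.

Prior precision 1/τ₀² = 1/13.75² = 0.00528926; data precision n/σ² = 24/24.26² = 0.0407783.
Posterior precision = 0.00528926 + 0.0407783 = 0.0460676, giving posterior SD = 1/√0.0460676 = 4.659.
Posterior mean = (0.00528926·101.94 + 0.0407783·101.23) / 0.0460676 = 101.312.

Posterior mean ≈ 101.312; posterior SD ≈ 4.659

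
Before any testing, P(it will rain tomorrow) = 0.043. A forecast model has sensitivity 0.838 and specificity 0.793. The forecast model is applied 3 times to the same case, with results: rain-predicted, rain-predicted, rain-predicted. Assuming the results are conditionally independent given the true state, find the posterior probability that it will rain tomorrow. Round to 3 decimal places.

Let H be the event that it will rain tomorrow; start with P(H) = 0.043. P('rain-predicted'|H) = 0.838, P('rain-predicted'|¬H) = 0.207.
Update on result 1 ('rain-predicted'): P(H) ← 0.838·0.0430 / (0.838·0.0430 + 0.207·0.9570) = 0.036034/0.23413 = 0.1539.
Update on result 2 ('rain-predicted'): P(H) ← 0.838·0.1539 / (0.838·0.1539 + 0.207·0.8461) = 0.12897/0.30411 = 0.4241.
Update on result 3 ('rain-predicted'): P(H) ← 0.838·0.4241 / (0.838·0.4241 + 0.207·0.5759) = 0.35539/0.47460 = 0.7488.

Posterior P(H) ≈ 0.749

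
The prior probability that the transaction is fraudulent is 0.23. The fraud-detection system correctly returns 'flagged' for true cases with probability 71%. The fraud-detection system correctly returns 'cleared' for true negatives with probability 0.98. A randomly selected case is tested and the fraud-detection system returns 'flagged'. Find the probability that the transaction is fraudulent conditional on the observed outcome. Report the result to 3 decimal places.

Write H for 'the transaction is fraudulent'. Prior odds H:¬H = 0.23/0.77 = 0.29870. For the 'flagged' outcome, the likelihood ratio is 0.71/0.02 = 35.500.
Posterior odds = 0.29870 × 35.500 = 10.604, so P(H|E) = 10.604/(1+10.604) = 0.914.

P(H | E) ≈ 0.914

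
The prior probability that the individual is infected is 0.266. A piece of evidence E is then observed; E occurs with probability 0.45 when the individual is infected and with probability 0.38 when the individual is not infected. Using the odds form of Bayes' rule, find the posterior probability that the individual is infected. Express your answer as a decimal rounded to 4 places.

Posterior probability ≈ 0.3003

Prior odds = 0.266/(1−0.266) = 0.36240. In log-odds, ln(0.36240) = -1.0150.
Add log likelihood ratio: ln(1.1842) = 0.16908.
Posterior log-odds = -0.84594, so posterior odds = exp(-0.84594) = 0.42916. Converting, P(H|E) = 0.42916/1.4292 = 0.3003.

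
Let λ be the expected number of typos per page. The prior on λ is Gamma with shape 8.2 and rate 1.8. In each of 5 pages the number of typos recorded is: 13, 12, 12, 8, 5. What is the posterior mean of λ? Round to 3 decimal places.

Posterior mean ≈ 8.559

The Poisson likelihood adds the total count to the shape and the number of exposure periods to the rate. Here ∑xᵢ = 50 and n = 5, so shape 8.2→58.2 and rate 1.8→6.8.
Posterior mean = shape/rate = 58.2/6.8 = 8.559.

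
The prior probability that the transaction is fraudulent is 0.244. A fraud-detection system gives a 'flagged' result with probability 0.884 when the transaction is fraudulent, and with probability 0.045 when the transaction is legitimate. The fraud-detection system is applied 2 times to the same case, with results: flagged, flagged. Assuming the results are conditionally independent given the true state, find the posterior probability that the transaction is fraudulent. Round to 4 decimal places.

Posterior P(H) ≈ 0.9920

With H the event that the transaction is fraudulent, the joint likelihood of the observed sequence is P(data|H) = 0.884·0.884 = 0.78146 and P(data|¬H) = 0.045·0.045 = 0.0020250.
Bayes: P(H|data) = 0.244·0.78146 / (0.244·0.78146 + 0.756·0.0020250) = 0.19068/0.19221 = 0.9920.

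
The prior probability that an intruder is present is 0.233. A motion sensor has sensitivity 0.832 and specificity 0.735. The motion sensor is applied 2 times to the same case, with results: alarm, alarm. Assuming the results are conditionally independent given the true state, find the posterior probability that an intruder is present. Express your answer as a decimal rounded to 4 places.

Posterior P(H) ≈ 0.7497

With H the event that an intruder is present, the joint likelihood of the observed sequence is P(data|H) = 0.832·0.832 = 0.69222 and P(data|¬H) = 0.265·0.265 = 0.070225.
Bayes: P(H|data) = 0.233·0.69222 / (0.233·0.69222 + 0.767·0.070225) = 0.16129/0.21515 = 0.7497.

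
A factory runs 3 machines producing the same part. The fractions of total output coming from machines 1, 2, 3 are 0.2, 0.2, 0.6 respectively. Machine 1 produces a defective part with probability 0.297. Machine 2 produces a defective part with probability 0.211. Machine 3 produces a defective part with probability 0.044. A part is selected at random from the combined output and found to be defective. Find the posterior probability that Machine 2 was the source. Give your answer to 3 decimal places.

Posterior probability ≈ 0.330

P(defective|M1) = 0.297; P(defective|M2) = 0.211; P(defective|M3) = 0.044.
Prior × likelihood for each source: 0.2·0.297=0.05940, 0.2·0.211=0.04220, 0.6·0.044=0.02640. Summing gives P(defective) = 0.12800.
P(Machine 2 | defective) = 0.04220 / 0.12800 = 0.330.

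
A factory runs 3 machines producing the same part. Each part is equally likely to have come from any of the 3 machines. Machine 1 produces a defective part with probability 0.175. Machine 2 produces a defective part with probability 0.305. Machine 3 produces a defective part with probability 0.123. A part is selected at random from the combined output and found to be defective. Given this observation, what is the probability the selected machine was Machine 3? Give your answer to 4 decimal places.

Tabulate prior·likelihood by source: [1] prior 0.333333, lik 0.175, product 0.05833; [2] prior 0.333333, lik 0.305, product 0.1017; [3] prior 0.333333, lik 0.123, product 0.04100.
Normalizing constant = 0.20100; the posterior for Machine 3 is its product over the sum, 0.04100/0.20100 = 0.2040.

Posterior probability ≈ 0.2040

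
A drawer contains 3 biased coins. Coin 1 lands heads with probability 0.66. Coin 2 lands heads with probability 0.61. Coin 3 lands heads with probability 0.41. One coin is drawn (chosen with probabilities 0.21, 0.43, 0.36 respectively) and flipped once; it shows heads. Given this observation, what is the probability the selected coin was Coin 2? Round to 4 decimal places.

Posterior probability ≈ 0.4782

Tabulate prior·likelihood by source: [1] prior 0.21, lik 0.66, product 0.1386; [2] prior 0.43, lik 0.61, product 0.2623; [3] prior 0.36, lik 0.41, product 0.1476.
Normalizing constant = 0.54850; the posterior for Coin 2 is its product over the sum, 0.2623/0.54850 = 0.4782.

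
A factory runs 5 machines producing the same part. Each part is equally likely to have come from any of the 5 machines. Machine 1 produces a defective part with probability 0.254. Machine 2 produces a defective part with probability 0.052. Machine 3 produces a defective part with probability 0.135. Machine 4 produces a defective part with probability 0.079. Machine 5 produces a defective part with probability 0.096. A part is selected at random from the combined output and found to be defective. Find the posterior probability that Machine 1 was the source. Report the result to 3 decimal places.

Posterior probability ≈ 0.412

P(defective|M1) = 0.254; P(defective|M2) = 0.052; P(defective|M3) = 0.135; P(defective|M4) = 0.079; P(defective|M5) = 0.096.
Prior × likelihood for each source: 0.2·0.254=0.05080, 0.2·0.052=0.01040, 0.2·0.135=0.02700, 0.2·0.079=0.01580, 0.2·0.096=0.01920. Summing gives P(defective) = 0.12320.
P(Machine 1 | defective) = 0.05080 / 0.12320 = 0.412.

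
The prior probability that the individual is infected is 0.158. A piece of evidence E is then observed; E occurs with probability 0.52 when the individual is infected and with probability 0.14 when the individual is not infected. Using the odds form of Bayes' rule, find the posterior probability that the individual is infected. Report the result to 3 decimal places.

Prior odds = 0.158/(1−0.158) = 0.18765. In log-odds, ln(0.18765) = -1.6732.
Add log likelihood ratio: ln(3.7143) = 1.3122.
Posterior log-odds = -0.36100, so posterior odds = exp(-0.36100) = 0.69698. Converting, P(H|E) = 0.69698/1.6970 = 0.411.

Posterior probability ≈ 0.411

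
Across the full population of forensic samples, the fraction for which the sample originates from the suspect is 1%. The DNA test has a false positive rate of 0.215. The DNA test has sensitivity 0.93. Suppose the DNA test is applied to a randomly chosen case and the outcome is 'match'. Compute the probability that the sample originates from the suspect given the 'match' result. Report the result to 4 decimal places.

P(H | E) ≈ 0.0419

Write H for 'the sample originates from the suspect'. Prior odds H:¬H = 0.01/0.99 = 0.010101. For the 'match' outcome, the likelihood ratio is 0.93/0.215 = 4.3256.
Posterior odds = 0.010101 × 4.3256 = 0.043693, so P(H|E) = 0.043693/(1+0.043693) = 0.0419.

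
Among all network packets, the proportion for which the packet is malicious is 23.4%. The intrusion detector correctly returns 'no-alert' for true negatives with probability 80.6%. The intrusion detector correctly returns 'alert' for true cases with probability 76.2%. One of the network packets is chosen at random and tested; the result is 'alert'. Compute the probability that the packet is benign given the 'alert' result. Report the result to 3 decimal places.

Write H for 'the packet is malicious'. Prior odds H:¬H = 0.234/0.766 = 0.30548. For the 'alert' outcome, the likelihood ratio is 0.762/0.194 = 3.9278.
Posterior odds = 0.30548 × 3.9278 = 1.1999, so P(H|E) = 1.1999/(1+1.1999) = 0.545. Then P(¬H|E) = 1 − 0.545 = 0.455.

P(¬H | E) ≈ 0.455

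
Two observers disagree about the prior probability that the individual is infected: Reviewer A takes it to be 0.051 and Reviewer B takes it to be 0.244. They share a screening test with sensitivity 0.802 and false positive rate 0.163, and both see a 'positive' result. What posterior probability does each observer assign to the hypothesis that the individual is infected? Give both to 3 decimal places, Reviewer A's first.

P('+'|H) = 0.802, P('+'|¬H) = 0.163.
Reviewer A: numerator 0.802·0.051 = 0.040902; evidence = 0.040902+0.163·0.949 = 0.19559; posterior = 0.209.
Reviewer B: numerator 0.802·0.244 = 0.19569; evidence = 0.19569+0.163·0.756 = 0.31892; posterior = 0.614.

Reviewer A: 0.209; Reviewer B: 0.614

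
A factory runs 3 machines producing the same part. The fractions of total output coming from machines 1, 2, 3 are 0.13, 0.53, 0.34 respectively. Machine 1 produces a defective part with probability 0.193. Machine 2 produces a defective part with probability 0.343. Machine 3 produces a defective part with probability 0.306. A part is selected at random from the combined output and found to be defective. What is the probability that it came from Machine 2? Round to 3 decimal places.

P(defective|M1) = 0.193; P(defective|M2) = 0.343; P(defective|M3) = 0.306.
Prior × likelihood for each source: 0.13·0.193=0.02509, 0.53·0.343=0.1818, 0.34·0.306=0.1040. Summing gives P(defective) = 0.31092.
P(Machine 2 | defective) = 0.1818 / 0.31092 = 0.585.

Posterior probability ≈ 0.585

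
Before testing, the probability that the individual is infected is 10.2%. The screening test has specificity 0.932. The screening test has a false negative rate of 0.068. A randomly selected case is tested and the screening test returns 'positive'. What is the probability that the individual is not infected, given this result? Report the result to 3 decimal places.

P(¬H | E) ≈ 0.391

Let H be the event that the individual is infected. P(H) = 0.102, so P(¬H) = 0.898. With E the 'positive' result, P(E|H) = 0.932 and P(E|¬H) = 0.068.
P(E) = 0.932·0.102 + 0.068·0.898 = 0.095064 + 0.061064 = 0.15613.
By Bayes' theorem, P(H|E) = 0.095064 / 0.15613 = 0.609. Hence P(¬H|E) = 1 − 0.609 = 0.391.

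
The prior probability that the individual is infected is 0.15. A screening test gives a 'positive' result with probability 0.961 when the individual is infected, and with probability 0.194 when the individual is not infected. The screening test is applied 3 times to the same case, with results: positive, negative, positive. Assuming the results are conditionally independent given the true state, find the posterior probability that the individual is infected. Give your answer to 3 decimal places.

Posterior P(H) ≈ 0.173

With H the event that the individual is infected, the joint likelihood of the observed sequence is P(data|H) = 0.961·0.039·0.961 = 0.036017 and P(data|¬H) = 0.194·0.806·0.194 = 0.030335.
Bayes: P(H|data) = 0.15·0.036017 / (0.15·0.036017 + 0.85·0.030335) = 0.0054026/0.031187 = 0.1732.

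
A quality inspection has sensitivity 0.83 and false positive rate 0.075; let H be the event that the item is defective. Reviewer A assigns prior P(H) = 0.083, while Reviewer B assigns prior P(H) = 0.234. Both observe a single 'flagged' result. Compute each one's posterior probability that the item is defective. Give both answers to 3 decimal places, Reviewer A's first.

P('+'|H) = 0.83, P('+'|¬H) = 0.075.
Reviewer A: numerator 0.83·0.083 = 0.068890; evidence = 0.068890+0.075·0.917 = 0.13767; posterior = 0.500.
Reviewer B: numerator 0.83·0.234 = 0.19422; evidence = 0.19422+0.075·0.766 = 0.25167; posterior = 0.772.

Reviewer A: 0.500; Reviewer B: 0.772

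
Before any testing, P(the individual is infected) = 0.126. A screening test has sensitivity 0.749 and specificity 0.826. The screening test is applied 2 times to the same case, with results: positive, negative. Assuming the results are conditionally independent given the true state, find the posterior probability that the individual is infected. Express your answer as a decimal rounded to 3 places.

With H the event that the individual is infected, the joint likelihood of the observed sequence is P(data|H) = 0.749·0.251 = 0.18800 and P(data|¬H) = 0.174·0.826 = 0.14372.
Bayes: P(H|data) = 0.126·0.18800 / (0.126·0.18800 + 0.874·0.14372) = 0.023688/0.14930 = 0.1587.

Posterior P(H) ≈ 0.159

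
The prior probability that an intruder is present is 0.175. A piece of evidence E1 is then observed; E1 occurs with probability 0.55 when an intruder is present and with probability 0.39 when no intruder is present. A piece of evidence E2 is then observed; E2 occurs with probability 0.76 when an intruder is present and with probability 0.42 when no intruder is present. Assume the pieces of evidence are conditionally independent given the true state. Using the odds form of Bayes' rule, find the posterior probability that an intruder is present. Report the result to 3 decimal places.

Posterior probability ≈ 0.351

Prior odds = 0.175/(1−0.175) = 0.21212. In log-odds, ln(0.21212) = -1.5506.
Add log likelihood ratios: ln(1.4103) + ln(1.8095) = 0.93684.
Posterior log-odds = -0.61376, so posterior odds = exp(-0.61376) = 0.54131. Converting, P(H|E) = 0.54131/1.5413 = 0.351.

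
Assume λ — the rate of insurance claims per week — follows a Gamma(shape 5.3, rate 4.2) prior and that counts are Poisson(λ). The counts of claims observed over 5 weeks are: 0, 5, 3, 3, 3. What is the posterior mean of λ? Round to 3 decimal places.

Total count ∑xᵢ = 14 over n = 5 weeks.
Gamma is conjugate to the Poisson likelihood: posterior is Gamma(shape = 5.3+14 = 19.3, rate = 4.2+5 = 9.2).
Posterior mean = shape/rate = 19.3/9.2 = 2.098.

Posterior mean ≈ 2.098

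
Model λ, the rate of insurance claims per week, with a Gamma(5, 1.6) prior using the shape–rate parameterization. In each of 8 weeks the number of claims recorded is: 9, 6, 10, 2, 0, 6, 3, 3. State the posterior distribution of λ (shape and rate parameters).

Posterior: Gamma(shape=44, rate=9.6)

The Poisson likelihood adds the total count to the shape and the number of exposure periods to the rate. Here ∑xᵢ = 39 and n = 8, so shape 5→44 and rate 1.6→9.6.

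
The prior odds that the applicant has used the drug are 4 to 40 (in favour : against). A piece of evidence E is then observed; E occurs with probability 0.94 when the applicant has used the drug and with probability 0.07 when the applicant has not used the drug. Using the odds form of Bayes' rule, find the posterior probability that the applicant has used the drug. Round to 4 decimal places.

Posterior probability ≈ 0.5732

Prior odds = 4/40 = 0.10000.
Likelihood ratio for E = 0.94/0.07 = 13.429.
Posterior odds = prior odds × LR = 1.3429.
Posterior probability = odds/(1+odds) = 1.3429/2.3429 = 0.5732.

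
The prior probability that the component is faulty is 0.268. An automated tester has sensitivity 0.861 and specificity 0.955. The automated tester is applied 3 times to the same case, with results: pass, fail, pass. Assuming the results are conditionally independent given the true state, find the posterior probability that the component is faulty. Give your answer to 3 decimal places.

Posterior P(H) ≈ 0.129

With H the event that the component is faulty, the joint likelihood of the observed sequence is P(data|H) = 0.139·0.861·0.139 = 0.016635 and P(data|¬H) = 0.955·0.045·0.955 = 0.041041.
Bayes: P(H|data) = 0.268·0.016635 / (0.268·0.016635 + 0.732·0.041041) = 0.0044583/0.034500 = 0.1292.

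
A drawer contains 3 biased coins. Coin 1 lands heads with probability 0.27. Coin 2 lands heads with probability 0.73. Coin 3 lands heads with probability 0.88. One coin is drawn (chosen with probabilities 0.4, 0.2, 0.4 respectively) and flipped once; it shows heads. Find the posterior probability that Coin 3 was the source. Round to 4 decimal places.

P(heads|C1) = 0.27; P(heads|C2) = 0.73; P(heads|C3) = 0.88.
Prior × likelihood for each source: 0.4·0.27=0.1080, 0.2·0.73=0.1460, 0.4·0.88=0.3520. Summing gives P(heads) = 0.60600.
P(Coin 3 | heads) = 0.3520 / 0.60600 = 0.5809.

Posterior probability ≈ 0.5809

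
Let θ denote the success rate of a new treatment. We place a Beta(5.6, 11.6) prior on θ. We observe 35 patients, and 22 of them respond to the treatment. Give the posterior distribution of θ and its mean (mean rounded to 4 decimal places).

Posterior: Beta(27.6, 24.6); mean ≈ 0.5287

The binomial likelihood is conjugate to the Beta prior: with 22 successes and 13 failures, the posterior is Beta(5.6+22, 11.6+13) = Beta(27.6, 24.6).
E[θ | data] = 27.6/(27.6+24.6) = 0.5287.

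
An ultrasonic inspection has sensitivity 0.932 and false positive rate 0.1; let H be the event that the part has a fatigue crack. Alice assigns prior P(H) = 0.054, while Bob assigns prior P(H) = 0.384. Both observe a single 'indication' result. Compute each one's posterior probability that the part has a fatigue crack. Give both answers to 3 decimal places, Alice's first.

P('+'|H) = 0.932, P('+'|¬H) = 0.1.
Alice: numerator 0.932·0.054 = 0.050328; evidence = 0.050328+0.1·0.946 = 0.14493; posterior = 0.347.
Bob: numerator 0.932·0.384 = 0.35789; evidence = 0.35789+0.1·0.616 = 0.41949; posterior = 0.853.

Alice: 0.347; Bob: 0.853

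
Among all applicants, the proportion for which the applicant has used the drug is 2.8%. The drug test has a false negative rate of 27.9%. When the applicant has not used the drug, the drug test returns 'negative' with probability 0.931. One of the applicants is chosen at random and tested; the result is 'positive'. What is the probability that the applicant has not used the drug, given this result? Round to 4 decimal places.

P(¬H | E) ≈ 0.7686

Write H for 'the applicant has used the drug'. Prior odds H:¬H = 0.028/0.972 = 0.028807. For the 'positive' outcome, the likelihood ratio is 0.721/0.069 = 10.449.
Posterior odds = 0.028807 × 10.449 = 0.30101, so P(H|E) = 0.30101/(1+0.30101) = 0.2314. Then P(¬H|E) = 1 − 0.2314 = 0.7686.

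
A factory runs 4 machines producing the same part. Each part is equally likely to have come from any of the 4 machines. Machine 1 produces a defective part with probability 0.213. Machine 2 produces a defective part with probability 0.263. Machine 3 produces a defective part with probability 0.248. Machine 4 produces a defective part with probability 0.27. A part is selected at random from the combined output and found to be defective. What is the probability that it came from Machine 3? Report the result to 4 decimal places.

Tabulate prior·likelihood by source: [1] prior 0.25, lik 0.213, product 0.05325; [2] prior 0.25, lik 0.263, product 0.06575; [3] prior 0.25, lik 0.248, product 0.06200; [4] prior 0.25, lik 0.27, product 0.06750.
Normalizing constant = 0.24850; the posterior for Machine 3 is its product over the sum, 0.06200/0.24850 = 0.2495.

Posterior probability ≈ 0.2495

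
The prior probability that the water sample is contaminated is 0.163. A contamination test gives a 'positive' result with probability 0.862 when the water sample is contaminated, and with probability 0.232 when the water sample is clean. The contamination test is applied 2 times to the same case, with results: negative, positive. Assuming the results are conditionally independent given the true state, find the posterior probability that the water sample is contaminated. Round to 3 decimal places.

Posterior P(H) ≈ 0.115

With H the event that the water sample is contaminated, the joint likelihood of the observed sequence is P(data|H) = 0.138·0.862 = 0.11896 and P(data|¬H) = 0.768·0.232 = 0.17818.
Bayes: P(H|data) = 0.163·0.11896 / (0.163·0.11896 + 0.837·0.17818) = 0.019390/0.16852 = 0.1151.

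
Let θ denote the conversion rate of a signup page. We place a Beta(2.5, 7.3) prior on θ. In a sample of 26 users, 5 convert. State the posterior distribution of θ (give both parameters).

Posterior: Beta(7.5, 28.3)

Observing 5 successes and 21 failures updates Beta(2.5, 7.3) by adding the success and failure counts to the two shape parameters: α = 2.5+5 = 7.5, β = 7.3+21 = 28.3.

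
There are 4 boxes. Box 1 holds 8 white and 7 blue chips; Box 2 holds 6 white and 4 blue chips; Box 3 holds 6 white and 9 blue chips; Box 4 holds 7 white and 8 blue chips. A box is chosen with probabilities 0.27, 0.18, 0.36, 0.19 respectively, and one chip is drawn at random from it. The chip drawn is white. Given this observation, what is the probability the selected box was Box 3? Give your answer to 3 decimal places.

Posterior probability ≈ 0.297

Tabulate prior·likelihood by source: [1] prior 0.27, lik 0.5333, product 0.1440; [2] prior 0.18, lik 0.6, product 0.1080; [3] prior 0.36, lik 0.4, product 0.1440; [4] prior 0.19, lik 0.4667, product 0.08867.
Normalizing constant = 0.48467; the posterior for Box 3 is its product over the sum, 0.1440/0.48467 = 0.297.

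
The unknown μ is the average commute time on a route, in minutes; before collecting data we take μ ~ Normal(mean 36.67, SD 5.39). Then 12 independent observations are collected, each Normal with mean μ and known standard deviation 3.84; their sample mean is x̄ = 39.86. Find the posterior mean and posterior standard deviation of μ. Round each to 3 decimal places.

Posterior mean ≈ 39.731; posterior SD ≈ 1.086

Prior precision 1/τ₀² = 1/5.39² = 0.0344209; data precision n/σ² = 12/3.84² = 0.813802.
Posterior precision = 0.0344209 + 0.813802 = 0.848223, giving posterior SD = 1/√0.848223 = 1.086.
Posterior mean = (0.0344209·36.67 + 0.813802·39.86) / 0.848223 = 39.731.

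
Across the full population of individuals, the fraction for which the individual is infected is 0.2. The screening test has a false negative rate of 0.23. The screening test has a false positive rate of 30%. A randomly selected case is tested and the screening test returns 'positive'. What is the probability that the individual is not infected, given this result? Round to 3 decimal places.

Let H be the event that the individual is infected. P(H) = 0.2, so P(¬H) = 0.8. With E the 'positive' result, P(E|H) = 0.77 and P(E|¬H) = 0.3.
P(E) = 0.77·0.2 + 0.3·0.8 = 0.15400 + 0.24000 = 0.39400.
By Bayes' theorem, P(H|E) = 0.15400 / 0.39400 = 0.391. Hence P(¬H|E) = 1 − 0.391 = 0.609.

P(¬H | E) ≈ 0.609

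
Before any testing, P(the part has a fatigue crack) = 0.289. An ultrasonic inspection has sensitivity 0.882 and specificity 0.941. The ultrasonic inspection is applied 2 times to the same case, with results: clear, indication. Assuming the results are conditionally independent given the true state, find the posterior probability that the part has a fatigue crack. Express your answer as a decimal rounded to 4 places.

With H the event that the part has a fatigue crack, the joint likelihood of the observed sequence is P(data|H) = 0.118·0.882 = 0.10408 and P(data|¬H) = 0.941·0.059 = 0.055519.
Bayes: P(H|data) = 0.289·0.10408 / (0.289·0.10408 + 0.711·0.055519) = 0.030078/0.069552 = 0.4325.

Posterior P(H) ≈ 0.4325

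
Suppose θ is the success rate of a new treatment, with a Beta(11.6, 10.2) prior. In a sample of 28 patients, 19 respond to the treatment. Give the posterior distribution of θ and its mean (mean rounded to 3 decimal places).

Observing 19 successes and 9 failures updates Beta(11.6, 10.2) by adding the success and failure counts to the two shape parameters: α = 11.6+19 = 30.6, β = 10.2+9 = 19.2.
Posterior mean = α/(α+β) = 30.6/49.8 = 0.614.

Posterior: Beta(30.6, 19.2); mean ≈ 0.614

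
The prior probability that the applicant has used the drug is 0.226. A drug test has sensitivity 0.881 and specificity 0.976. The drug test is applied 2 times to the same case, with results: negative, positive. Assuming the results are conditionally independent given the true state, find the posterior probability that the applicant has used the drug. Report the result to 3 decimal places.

Posterior P(H) ≈ 0.567

With H the event that the applicant has used the drug, the joint likelihood of the observed sequence is P(data|H) = 0.119·0.881 = 0.10484 and P(data|¬H) = 0.976·0.024 = 0.023424.
Bayes: P(H|data) = 0.226·0.10484 / (0.226·0.10484 + 0.774·0.023424) = 0.023694/0.041824 = 0.5665.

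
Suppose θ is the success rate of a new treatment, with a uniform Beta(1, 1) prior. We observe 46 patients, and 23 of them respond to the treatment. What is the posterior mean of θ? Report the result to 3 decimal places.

The binomial likelihood is conjugate to the Beta prior: with 23 successes and 23 failures, the posterior is Beta(1+23, 1+23) = Beta(24, 24).
E[θ | data] = 24/(24+24) = 0.500.

Posterior mean ≈ 0.500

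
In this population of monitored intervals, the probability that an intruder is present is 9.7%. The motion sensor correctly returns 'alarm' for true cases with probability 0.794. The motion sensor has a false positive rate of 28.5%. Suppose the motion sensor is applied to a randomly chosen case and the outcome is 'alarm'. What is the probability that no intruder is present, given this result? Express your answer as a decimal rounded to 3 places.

P(¬H | E) ≈ 0.770

Write H for 'an intruder is present'. Prior odds H:¬H = 0.097/0.903 = 0.10742. For the 'alarm' outcome, the likelihood ratio is 0.794/0.285 = 2.7860.
Posterior odds = 0.10742 × 2.7860 = 0.29927, so P(H|E) = 0.29927/(1+0.29927) = 0.230. Then P(¬H|E) = 1 − 0.230 = 0.770.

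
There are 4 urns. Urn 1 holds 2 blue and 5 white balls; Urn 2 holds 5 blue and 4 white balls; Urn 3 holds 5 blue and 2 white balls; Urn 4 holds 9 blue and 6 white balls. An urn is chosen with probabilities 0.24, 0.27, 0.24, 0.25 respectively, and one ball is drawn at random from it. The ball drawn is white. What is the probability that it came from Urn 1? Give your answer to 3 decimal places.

Tabulate prior·likelihood by source: [1] prior 0.24, lik 0.7143, product 0.1714; [2] prior 0.27, lik 0.4444, product 0.1200; [3] prior 0.24, lik 0.2857, product 0.06857; [4] prior 0.25, lik 0.4, product 0.1000.
Normalizing constant = 0.46000; the posterior for Urn 1 is its product over the sum, 0.1714/0.46000 = 0.373.

Posterior probability ≈ 0.373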